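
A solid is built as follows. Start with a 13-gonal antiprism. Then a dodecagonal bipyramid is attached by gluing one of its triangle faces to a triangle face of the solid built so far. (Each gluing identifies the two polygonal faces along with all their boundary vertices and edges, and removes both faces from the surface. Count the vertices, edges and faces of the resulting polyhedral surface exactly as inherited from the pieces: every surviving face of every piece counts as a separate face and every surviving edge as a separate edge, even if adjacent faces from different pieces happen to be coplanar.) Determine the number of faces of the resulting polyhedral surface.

A 13-gonal antiprism: V=26, E=52, F=28.
Attach a dodecagonal bipyramid (V=14, E=36, F=24) along a 3-gon: merge 3 vertices and 3 edges, delete both glued faces → V=37, E=85, F=50.
Check: V − E + F = 37 − 85 + 50 = 2.

50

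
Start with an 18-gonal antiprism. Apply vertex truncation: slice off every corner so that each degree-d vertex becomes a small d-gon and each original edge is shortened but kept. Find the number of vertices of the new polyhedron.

The base solid has V = 36, E = 72, F = 38.
Truncation replaces each original edge-end by a new vertex, so V′ = 2E = 144.
Each original edge survives, and each old vertex of degree d contributes d new edges; summing degrees gives Σd = 2E, so E′ = E + 2E = 3E = 216.
Each original face survives and each original vertex becomes one new face: F′ = F + V = 74.

144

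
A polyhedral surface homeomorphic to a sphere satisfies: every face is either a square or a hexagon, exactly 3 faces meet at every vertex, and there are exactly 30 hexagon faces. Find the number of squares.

Let x be the number of squares; then F = 30 + x.
Edge–face incidences: 2E = 6·30 + 4·x = 180 + 4x.
Every vertex has degree 3, so 3V = 2E.
Euler: V − E + F = 2 ⇒ (2E)/3 − E + (30 + x) = 2.
Multiply by 6: 2·(2E) − 3·(2E) + 6·(30 + x) = 12, i.e. 180 + 6x − (180 + 4x) = 12.
Collecting terms: 2x = 12, so x = 6.
Then 2E = 180 + 4·6 = 204, so E = 102, V = 2E/3 = 68, F = 30 + 6 = 36.

6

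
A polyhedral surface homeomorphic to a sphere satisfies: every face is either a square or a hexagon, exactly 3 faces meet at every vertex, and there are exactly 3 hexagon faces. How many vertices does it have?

Let x be the number of squares; then F = 3 + x.
Edge–face incidences: 2E = 6·3 + 4·x = 18 + 4x.
Every vertex has degree 3, so 3V = 2E.
Euler: V − E + F = 2 ⇒ (2E)/3 − E + (3 + x) = 2.
Multiply by 6: 2·(2E) − 3·(2E) + 6·(3 + x) = 12, i.e. 18 + 6x − (18 + 4x) = 12.
Collecting terms: 2x = 12, so x = 6.
Then 2E = 18 + 4·6 = 42, so E = 21, V = 2E/3 = 14, F = 3 + 6 = 9.

14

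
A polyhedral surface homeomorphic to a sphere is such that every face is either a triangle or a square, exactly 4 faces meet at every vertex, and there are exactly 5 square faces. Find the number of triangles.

Let x be the number of triangles; then F = 5 + x.
Edge–face incidences: 2E = 4·5 + 3·x = 20 + 3x.
Every vertex has degree 4, so 4V = 2E.
Euler: V − E + F = 2 ⇒ (2E)/4 − E + (5 + x) = 2.
Multiply by 8: 2·(2E) − 4·(2E) + 8·(5 + x) = 16, i.e. 40 + 8x − 2·(20 + 3x) = 16.
Collecting terms: 2x = 16, so x = 8.
Then 2E = 20 + 3·8 = 44, so E = 22, V = 2E/4 = 11, F = 5 + 8 = 13.

8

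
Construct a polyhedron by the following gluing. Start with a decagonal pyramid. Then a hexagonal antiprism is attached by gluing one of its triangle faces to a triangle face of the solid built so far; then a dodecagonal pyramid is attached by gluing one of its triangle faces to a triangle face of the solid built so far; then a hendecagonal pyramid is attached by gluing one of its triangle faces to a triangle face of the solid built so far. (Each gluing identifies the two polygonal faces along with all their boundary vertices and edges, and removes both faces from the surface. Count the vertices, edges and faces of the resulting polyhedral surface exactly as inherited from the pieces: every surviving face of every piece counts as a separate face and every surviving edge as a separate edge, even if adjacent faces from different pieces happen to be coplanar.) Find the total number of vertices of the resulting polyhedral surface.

39

A decagonal pyramid: V=11, E=20, F=11.
Attach a hexagonal antiprism (V=12, E=24, F=14) along a 3-gon: merge 3 vertices and 3 edges, delete both glued faces → V=20, E=41, F=23.
Attach a dodecagonal pyramid (V=13, E=24, F=13) along a 3-gon: merge 3 vertices and 3 edges, delete both glued faces → V=30, E=62, F=34.
Attach a hendecagonal pyramid (V=12, E=22, F=12) along a 3-gon: merge 3 vertices and 3 edges, delete both glued faces → V=39, E=81, F=44.
Check: V − E + F = 39 − 81 + 44 = 2.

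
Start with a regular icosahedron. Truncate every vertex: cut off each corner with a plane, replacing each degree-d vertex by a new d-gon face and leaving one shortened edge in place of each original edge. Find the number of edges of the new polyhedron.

90

The base solid has V = 12, E = 30, F = 20.
Truncation replaces each original edge-end by a new vertex, so V′ = 2E = 60.
Each original edge survives, and each old vertex of degree d contributes d new edges; summing degrees gives Σd = 2E, so E′ = E + 2E = 3E = 90.
Each original face survives and each original vertex becomes one new face: F′ = F + V = 32.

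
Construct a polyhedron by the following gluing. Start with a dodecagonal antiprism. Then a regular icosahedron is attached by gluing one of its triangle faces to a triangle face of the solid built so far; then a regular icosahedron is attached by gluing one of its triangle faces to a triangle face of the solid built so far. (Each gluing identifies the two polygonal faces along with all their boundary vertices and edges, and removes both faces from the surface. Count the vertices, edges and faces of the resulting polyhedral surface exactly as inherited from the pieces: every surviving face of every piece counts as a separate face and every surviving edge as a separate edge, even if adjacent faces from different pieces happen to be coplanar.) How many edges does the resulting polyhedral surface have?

102

A dodecagonal antiprism: V=24, E=48, F=26.
Attach a regular icosahedron (V=12, E=30, F=20) along a 3-gon: merge 3 vertices and 3 edges, delete both glued faces → V=33, E=75, F=44.
Attach a regular icosahedron (V=12, E=30, F=20) along a 3-gon: merge 3 vertices and 3 edges, delete both glued faces → V=42, E=102, F=62.
Check: V − E + F = 42 − 102 + 62 = 2.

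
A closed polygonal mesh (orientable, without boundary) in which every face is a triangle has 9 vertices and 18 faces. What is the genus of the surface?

1

Every face is a triangle, so 2E = 3·18 = 54, giving E = 27.
χ = V − E + F = 9 − 27 + 18 = 0.
For a closed orientable surface χ = 2 − 2g, so g = (2 − (0))/2 = 1.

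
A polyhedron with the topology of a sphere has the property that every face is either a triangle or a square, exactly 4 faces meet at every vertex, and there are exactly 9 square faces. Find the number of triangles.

8

Let x be the number of triangles; then F = 9 + x.
Edge–face incidences: 2E = 4·9 + 3·x = 36 + 3x.
Every vertex has degree 4, so 4V = 2E.
Euler: V − E + F = 2 ⇒ (2E)/4 − E + (9 + x) = 2.
Multiply by 8: 2·(2E) − 4·(2E) + 8·(9 + x) = 16, i.e. 72 + 8x − 2·(36 + 3x) = 16.
Collecting terms: 2x = 16, so x = 8.
Then 2E = 36 + 3·8 = 60, so E = 30, V = 2E/4 = 15, F = 9 + 8 = 17.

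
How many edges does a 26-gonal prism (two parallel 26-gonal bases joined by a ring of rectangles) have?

78

A prism on an n-gon has two n-gon bases and n rectangular sides: V = 2·26 = 52, E = 3·26 = 78, F = 26 + 2 = 28.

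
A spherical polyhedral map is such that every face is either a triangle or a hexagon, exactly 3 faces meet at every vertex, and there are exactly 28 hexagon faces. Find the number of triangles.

Let x be the number of triangles; then F = 28 + x.
Edge–face incidences: 2E = 6·28 + 3·x = 168 + 3x.
Every vertex has degree 3, so 3V = 2E.
Euler: V − E + F = 2 ⇒ (2E)/3 − E + (28 + x) = 2.
Multiply by 6: 2·(2E) − 3·(2E) + 6·(28 + x) = 12, i.e. 168 + 6x − (168 + 3x) = 12.
Collecting terms: 3x = 12, so x = 4.
Then 2E = 168 + 3·4 = 180, so E = 90, V = 2E/3 = 60, F = 28 + 4 = 32.

4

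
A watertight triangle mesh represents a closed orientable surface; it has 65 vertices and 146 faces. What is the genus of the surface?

5

Every face is a triangle, so 2E = 3·146 = 438, giving E = 219.
χ = V − E + F = 65 − 219 + 146 = -8.
For a closed orientable surface χ = 2 − 2g, so g = (2 − (-8))/2 = 5.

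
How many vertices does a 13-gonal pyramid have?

A pyramid on an n-gon base has one n-gon and n triangles: V = 13 + 1 = 14, E = 2·13 = 26, F = 13 + 1 = 14.
Check: V − E + F = 14 − 26 + 14 = 2.

14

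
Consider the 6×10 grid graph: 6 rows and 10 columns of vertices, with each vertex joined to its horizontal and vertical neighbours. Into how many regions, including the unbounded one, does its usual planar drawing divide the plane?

46

The grid has V = 6·10 = 60 vertices and E = 6·9 + 10·5 = 104 edges.
F = 2 − V + E = 2 − 60 + 104 = 46.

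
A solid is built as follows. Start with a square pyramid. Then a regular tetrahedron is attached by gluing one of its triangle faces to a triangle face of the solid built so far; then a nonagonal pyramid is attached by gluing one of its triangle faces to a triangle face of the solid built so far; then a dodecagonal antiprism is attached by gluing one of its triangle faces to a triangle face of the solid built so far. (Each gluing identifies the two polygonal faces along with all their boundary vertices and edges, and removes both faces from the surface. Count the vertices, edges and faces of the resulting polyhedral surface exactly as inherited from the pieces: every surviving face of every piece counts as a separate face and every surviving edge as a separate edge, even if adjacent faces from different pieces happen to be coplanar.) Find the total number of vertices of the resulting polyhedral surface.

34

A square pyramid: V=5, E=8, F=5.
Attach a regular tetrahedron (V=4, E=6, F=4) along a 3-gon: merge 3 vertices and 3 edges, delete both glued faces → V=6, E=11, F=7.
Attach a nonagonal pyramid (V=10, E=18, F=10) along a 3-gon: merge 3 vertices and 3 edges, delete both glued faces → V=13, E=26, F=15.
Attach a dodecagonal antiprism (V=24, E=48, F=26) along a 3-gon: merge 3 vertices and 3 edges, delete both glued faces → V=34, E=71, F=39.
Check: V − E + F = 34 − 71 + 39 = 2.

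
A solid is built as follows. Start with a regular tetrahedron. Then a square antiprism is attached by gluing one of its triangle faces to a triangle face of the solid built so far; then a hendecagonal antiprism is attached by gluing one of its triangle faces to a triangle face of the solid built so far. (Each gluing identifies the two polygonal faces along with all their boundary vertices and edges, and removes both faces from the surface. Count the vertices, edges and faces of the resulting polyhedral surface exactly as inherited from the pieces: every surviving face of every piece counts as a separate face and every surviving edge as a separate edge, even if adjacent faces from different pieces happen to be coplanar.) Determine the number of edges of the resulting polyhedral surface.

60

A regular tetrahedron: V=4, E=6, F=4.
Attach a square antiprism (V=8, E=16, F=10) along a 3-gon: merge 3 vertices and 3 edges, delete both glued faces → V=9, E=19, F=12.
Attach a hendecagonal antiprism (V=22, E=44, F=24) along a 3-gon: merge 3 vertices and 3 edges, delete both glued faces → V=28, E=60, F=34.
Check: V − E + F = 28 − 60 + 34 = 2.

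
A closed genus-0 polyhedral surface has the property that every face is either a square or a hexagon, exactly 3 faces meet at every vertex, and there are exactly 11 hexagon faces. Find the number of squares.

6

Let x be the number of squares; then F = 11 + x.
Edge–face incidences: 2E = 6·11 + 4·x = 66 + 4x.
Every vertex has degree 3, so 3V = 2E.
Euler: V − E + F = 2 ⇒ (2E)/3 − E + (11 + x) = 2.
Multiply by 6: 2·(2E) − 3·(2E) + 6·(11 + x) = 12, i.e. 66 + 6x − (66 + 4x) = 12.
Collecting terms: 2x = 12, so x = 6.
Then 2E = 66 + 4·6 = 90, so E = 45, V = 2E/3 = 30, F = 11 + 6 = 17.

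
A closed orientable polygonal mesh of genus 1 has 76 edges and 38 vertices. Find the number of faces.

38

For a closed orientable surface of genus 1, χ = 2 − 2·1 = 0.
F = 0 − V + E = 0 − 38 + 76 = 38.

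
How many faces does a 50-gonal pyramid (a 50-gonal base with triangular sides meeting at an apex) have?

51

A pyramid on an n-gon base has one n-gon and n triangles: V = 50 + 1 = 51, E = 2·50 = 100, F = 50 + 1 = 51.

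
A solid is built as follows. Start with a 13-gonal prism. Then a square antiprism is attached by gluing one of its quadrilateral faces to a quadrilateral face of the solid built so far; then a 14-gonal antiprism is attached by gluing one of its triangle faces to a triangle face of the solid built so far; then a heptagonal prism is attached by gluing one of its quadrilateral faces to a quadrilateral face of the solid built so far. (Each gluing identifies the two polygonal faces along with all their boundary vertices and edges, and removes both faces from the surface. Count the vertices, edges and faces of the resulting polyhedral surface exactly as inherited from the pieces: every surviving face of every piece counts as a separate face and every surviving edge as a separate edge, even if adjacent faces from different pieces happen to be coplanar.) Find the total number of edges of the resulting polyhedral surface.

121

A 13-gonal prism: V=26, E=39, F=15.
Attach a square antiprism (V=8, E=16, F=10) along a 4-gon: merge 4 vertices and 4 edges, delete both glued faces → V=30, E=51, F=23.
Attach a 14-gonal antiprism (V=28, E=56, F=30) along a 3-gon: merge 3 vertices and 3 edges, delete both glued faces → V=55, E=104, F=51.
Attach a heptagonal prism (V=14, E=21, F=9) along a 4-gon: merge 4 vertices and 4 edges, delete both glued faces → V=65, E=121, F=58.
Check: V − E + F = 65 − 121 + 58 = 2.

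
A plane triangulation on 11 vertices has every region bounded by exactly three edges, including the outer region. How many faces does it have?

18

In a plane triangulation 3F = 2E and V − E + F = 2, so F = 2V − 4 = 2·11 − 4 = 18.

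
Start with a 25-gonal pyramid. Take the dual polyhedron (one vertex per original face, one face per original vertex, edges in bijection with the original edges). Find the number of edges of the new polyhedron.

The base solid has V = 26, E = 50, F = 26.
The dual swaps V and F and preserves E: V′ = F = 26, E′ = E = 50, F′ = V = 26.

50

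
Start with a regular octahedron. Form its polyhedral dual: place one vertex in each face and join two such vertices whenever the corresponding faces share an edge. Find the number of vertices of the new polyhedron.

The base solid has V = 6, E = 12, F = 8.
The dual swaps V and F and preserves E: V′ = F = 8, E′ = E = 12, F′ = V = 6.

8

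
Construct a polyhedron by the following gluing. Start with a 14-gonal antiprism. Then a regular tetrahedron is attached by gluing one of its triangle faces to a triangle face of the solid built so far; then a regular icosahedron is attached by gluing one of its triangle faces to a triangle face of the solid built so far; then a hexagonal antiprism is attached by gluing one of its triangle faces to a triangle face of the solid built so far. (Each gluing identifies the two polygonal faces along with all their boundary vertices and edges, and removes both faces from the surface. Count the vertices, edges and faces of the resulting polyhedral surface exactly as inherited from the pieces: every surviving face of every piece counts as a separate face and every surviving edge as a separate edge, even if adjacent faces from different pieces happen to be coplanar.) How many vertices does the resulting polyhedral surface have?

A 14-gonal antiprism: V=28, E=56, F=30.
Attach a regular tetrahedron (V=4, E=6, F=4) along a 3-gon: merge 3 vertices and 3 edges, delete both glued faces → V=29, E=59, F=32.
Attach a regular icosahedron (V=12, E=30, F=20) along a 3-gon: merge 3 vertices and 3 edges, delete both glued faces → V=38, E=86, F=50.
Attach a hexagonal antiprism (V=12, E=24, F=14) along a 3-gon: merge 3 vertices and 3 edges, delete both glued faces → V=47, E=107, F=62.
Check: V − E + F = 47 − 107 + 62 = 2.

47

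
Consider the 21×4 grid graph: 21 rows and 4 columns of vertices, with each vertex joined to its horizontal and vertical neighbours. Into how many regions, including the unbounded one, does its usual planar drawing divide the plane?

61

The grid has V = 21·4 = 84 vertices and E = 21·3 + 4·20 = 143 edges.
F = 2 − V + E = 2 − 84 + 143 = 61.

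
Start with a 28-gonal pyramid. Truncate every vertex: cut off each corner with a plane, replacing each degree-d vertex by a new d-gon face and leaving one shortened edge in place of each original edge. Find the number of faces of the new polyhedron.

The base solid has V = 29, E = 56, F = 29.
Truncation replaces each original edge-end by a new vertex, so V′ = 2E = 112.
Each original edge survives, and each old vertex of degree d contributes d new edges; summing degrees gives Σd = 2E, so E′ = E + 2E = 3E = 168.
Each original face survives and each original vertex becomes one new face: F′ = F + V = 58.

58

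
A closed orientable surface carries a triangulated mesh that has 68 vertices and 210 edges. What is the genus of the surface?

2

Every face is a triangle and each edge borders two faces, so 3F = 2·210, giving F = 140.
χ = V − E + F = 68 − 210 + 140 = -2.
For a closed orientable surface χ = 2 − 2g, so g = (2 − (-2))/2 = 2.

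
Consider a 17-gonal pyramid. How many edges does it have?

A pyramid on an n-gon base has one n-gon and n triangles: V = 17 + 1 = 18, E = 2·17 = 34, F = 17 + 1 = 18.

34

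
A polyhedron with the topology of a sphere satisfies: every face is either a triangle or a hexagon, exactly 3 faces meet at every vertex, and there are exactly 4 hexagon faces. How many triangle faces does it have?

4

Let x be the number of triangles; then F = 4 + x.
Edge–face incidences: 2E = 6·4 + 3·x = 24 + 3x.
Every vertex has degree 3, so 3V = 2E.
Euler: V − E + F = 2 ⇒ (2E)/3 − E + (4 + x) = 2.
Multiply by 6: 2·(2E) − 3·(2E) + 6·(4 + x) = 12, i.e. 24 + 6x − (24 + 3x) = 12.
Collecting terms: 3x = 12, so x = 4.
Then 2E = 24 + 3·4 = 36, so E = 18, V = 2E/3 = 12, F = 4 + 4 = 8.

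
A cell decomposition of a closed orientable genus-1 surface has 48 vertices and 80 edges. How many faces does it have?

For a closed orientable surface of genus 1, χ = 2 − 2·1 = 0.
F = 0 − V + E = 0 − 48 + 80 = 32.

32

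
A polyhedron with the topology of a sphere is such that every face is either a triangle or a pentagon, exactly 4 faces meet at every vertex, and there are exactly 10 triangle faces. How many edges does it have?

Let x be the number of pentagons; then F = 10 + x.
Edge–face incidences: 2E = 3·10 + 5·x = 30 + 5x.
Every vertex has degree 4, so 4V = 2E.
Euler: V − E + F = 2 ⇒ (2E)/4 − E + (10 + x) = 2.
Multiply by 8: 2·(2E) − 4·(2E) + 8·(10 + x) = 16, i.e. 80 + 8x − 2·(30 + 5x) = 16.
Collecting terms: −2x + 20 = 16, so −2x = −4, so x = 2.
Then 2E = 30 + 5·2 = 40, so E = 20, V = 2E/4 = 10, F = 10 + 2 = 12.

20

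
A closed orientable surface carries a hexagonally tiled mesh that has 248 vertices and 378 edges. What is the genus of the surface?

Every face is a hexagon and each edge borders two faces, so 6F = 2·378, giving F = 126.
χ = V − E + F = 248 − 378 + 126 = -4.
For a closed orientable surface χ = 2 − 2g, so g = (2 − (-4))/2 = 3.

3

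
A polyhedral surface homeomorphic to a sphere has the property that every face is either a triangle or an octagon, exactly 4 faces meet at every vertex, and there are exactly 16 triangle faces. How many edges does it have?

32

Let x be the number of octagons; then F = 16 + x.
Edge–face incidences: 2E = 3·16 + 8·x = 48 + 8x.
Every vertex has degree 4, so 4V = 2E.
Euler: V − E + F = 2 ⇒ (2E)/4 − E + (16 + x) = 2.
Multiply by 8: 2·(2E) − 4·(2E) + 8·(16 + x) = 16, i.e. 128 + 8x − 2·(48 + 8x) = 16.
Collecting terms: −8x + 32 = 16, so −8x = −16, so x = 2.
Then 2E = 48 + 8·2 = 64, so E = 32, V = 2E/4 = 16, F = 16 + 2 = 18.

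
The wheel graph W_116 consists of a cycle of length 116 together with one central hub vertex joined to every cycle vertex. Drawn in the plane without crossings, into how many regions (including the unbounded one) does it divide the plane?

W_116 has V = 116 + 1 = 117 vertices and E = 2·116 = 232 edges.
By Euler's formula F = 2 − V + E = 2 − 117 + 232 = 117.

117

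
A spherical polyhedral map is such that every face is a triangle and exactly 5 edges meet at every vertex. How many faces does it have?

Each face has 3 edges and each edge borders two faces, so 2E = 3F.
Each vertex has degree 5, so 5V = 2E and hence V = 3F/5.
Euler: V − E + F = 2 ⇒ (3F/5) − (3F/2) + F = 2.
Multiply by 10: (6 − 15 + 10)F = 20, i.e. 1F = 20.
So F = 20, E = 3·20/2 = 30, V = 3·20/5 = 12.

20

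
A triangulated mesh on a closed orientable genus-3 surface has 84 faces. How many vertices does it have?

χ = 2 − 2·3 = -4, and every face is a triangle so 3F = 2E.
E = 3·84/2 = 126. Then V = -4 + E − F = -4 + 126 − 84 = 38.

38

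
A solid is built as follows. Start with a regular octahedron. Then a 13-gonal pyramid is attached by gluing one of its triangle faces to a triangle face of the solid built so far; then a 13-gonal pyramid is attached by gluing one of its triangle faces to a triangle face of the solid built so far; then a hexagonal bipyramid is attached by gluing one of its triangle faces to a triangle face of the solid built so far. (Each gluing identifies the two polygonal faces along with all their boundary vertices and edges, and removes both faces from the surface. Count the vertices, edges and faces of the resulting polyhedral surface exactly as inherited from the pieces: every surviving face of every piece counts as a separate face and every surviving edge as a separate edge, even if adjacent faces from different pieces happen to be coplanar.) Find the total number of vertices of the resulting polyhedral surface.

A regular octahedron: V=6, E=12, F=8.
Attach a 13-gonal pyramid (V=14, E=26, F=14) along a 3-gon: merge 3 vertices and 3 edges, delete both glued faces → V=17, E=35, F=20.
Attach a 13-gonal pyramid (V=14, E=26, F=14) along a 3-gon: merge 3 vertices and 3 edges, delete both glued faces → V=28, E=58, F=32.
Attach a hexagonal bipyramid (V=8, E=18, F=12) along a 3-gon: merge 3 vertices and 3 edges, delete both glued faces → V=33, E=73, F=42.
Check: V − E + F = 33 − 73 + 42 = 2.

33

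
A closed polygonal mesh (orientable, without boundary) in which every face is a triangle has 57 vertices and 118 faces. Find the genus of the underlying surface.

Every face is a triangle, so 2E = 3·118 = 354, giving E = 177.
χ = V − E + F = 57 − 177 + 118 = -2.
For a closed orientable surface χ = 2 − 2g, so g = (2 − (-2))/2 = 2.

2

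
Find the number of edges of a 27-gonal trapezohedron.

108

The n-trapezohedron (dual of the n-antiprism) has V = 2·27 + 2 = 56, E = 4·27 = 108, F = 2·27 = 54.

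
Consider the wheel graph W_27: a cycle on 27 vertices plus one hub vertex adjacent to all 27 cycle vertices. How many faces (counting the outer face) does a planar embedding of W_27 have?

W_27 has V = 27 + 1 = 28 vertices and E = 2·27 = 54 edges.
By Euler's formula F = 2 − V + E = 2 − 28 + 54 = 28.

28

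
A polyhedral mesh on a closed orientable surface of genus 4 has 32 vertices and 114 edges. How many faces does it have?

76

For a closed orientable surface of genus 4, χ = 2 − 2·4 = -6.
F = -6 − V + E = -6 − 32 + 114 = 76.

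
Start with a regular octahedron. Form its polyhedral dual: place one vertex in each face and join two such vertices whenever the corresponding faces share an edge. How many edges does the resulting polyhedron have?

The base solid has V = 6, E = 12, F = 8.
The dual swaps V and F and preserves E: V′ = F = 8, E′ = E = 12, F′ = V = 6.

12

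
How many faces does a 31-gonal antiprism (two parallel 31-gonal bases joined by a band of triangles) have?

64

An antiprism on an n-gon has two n-gon caps and 2n triangles: V = 2·31 = 62, E = 4·31 = 124, F = 2·31 + 2 = 64.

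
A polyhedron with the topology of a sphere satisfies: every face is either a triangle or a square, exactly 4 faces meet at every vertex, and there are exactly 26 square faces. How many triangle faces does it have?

Let x be the number of triangles; then F = 26 + x.
Edge–face incidences: 2E = 4·26 + 3·x = 104 + 3x.
Every vertex has degree 4, so 4V = 2E.
Euler: V − E + F = 2 ⇒ (2E)/4 − E + (26 + x) = 2.
Multiply by 8: 2·(2E) − 4·(2E) + 8·(26 + x) = 16, i.e. 208 + 8x − 2·(104 + 3x) = 16.
Collecting terms: 2x = 16, so x = 8.
Then 2E = 104 + 3·8 = 128, so E = 64, V = 2E/4 = 32, F = 26 + 8 = 34.

8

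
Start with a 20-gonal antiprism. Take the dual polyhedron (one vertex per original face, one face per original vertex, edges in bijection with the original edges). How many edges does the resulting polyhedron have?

The base solid has V = 40, E = 80, F = 42.
The dual swaps V and F and preserves E: V′ = F = 42, E′ = E = 80, F′ = V = 40.

80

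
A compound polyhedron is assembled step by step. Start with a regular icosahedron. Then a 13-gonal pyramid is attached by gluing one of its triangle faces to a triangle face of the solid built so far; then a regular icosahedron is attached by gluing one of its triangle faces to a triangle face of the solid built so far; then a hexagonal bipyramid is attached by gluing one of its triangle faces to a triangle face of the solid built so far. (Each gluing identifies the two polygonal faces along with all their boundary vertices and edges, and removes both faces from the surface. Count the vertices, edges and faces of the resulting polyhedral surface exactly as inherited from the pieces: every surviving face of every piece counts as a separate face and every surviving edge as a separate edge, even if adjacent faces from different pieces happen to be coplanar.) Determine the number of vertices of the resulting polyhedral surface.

A regular icosahedron: V=12, E=30, F=20.
Attach a 13-gonal pyramid (V=14, E=26, F=14) along a 3-gon: merge 3 vertices and 3 edges, delete both glued faces → V=23, E=53, F=32.
Attach a regular icosahedron (V=12, E=30, F=20) along a 3-gon: merge 3 vertices and 3 edges, delete both glued faces → V=32, E=80, F=50.
Attach a hexagonal bipyramid (V=8, E=18, F=12) along a 3-gon: merge 3 vertices and 3 edges, delete both glued faces → V=37, E=95, F=60.
Check: V − E + F = 37 − 95 + 60 = 2.

37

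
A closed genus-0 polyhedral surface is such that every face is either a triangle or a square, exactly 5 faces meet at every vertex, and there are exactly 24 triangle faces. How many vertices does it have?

Let x be the number of squares; then F = 24 + x.
Edge–face incidences: 2E = 3·24 + 4·x = 72 + 4x.
Every vertex has degree 5, so 5V = 2E.
Euler: V − E + F = 2 ⇒ (2E)/5 − E + (24 + x) = 2.
Multiply by 10: 2·(2E) − 5·(2E) + 10·(24 + x) = 20, i.e. 240 + 10x − 3·(72 + 4x) = 20.
Collecting terms: −2x + 24 = 20, so −2x = −4, so x = 2.
Then 2E = 72 + 4·2 = 80, so E = 40, V = 2E/5 = 16, F = 24 + 2 = 26.

16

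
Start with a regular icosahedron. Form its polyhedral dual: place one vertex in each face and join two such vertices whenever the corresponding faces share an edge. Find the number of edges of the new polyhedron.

30

The base solid has V = 12, E = 30, F = 20.
The dual swaps V and F and preserves E: V′ = F = 20, E′ = E = 30, F′ = V = 12.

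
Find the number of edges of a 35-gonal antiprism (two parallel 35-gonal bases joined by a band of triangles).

140

An antiprism on an n-gon has two n-gon caps and 2n triangles: V = 2·35 = 70, E = 4·35 = 140, F = 2·35 + 2 = 72.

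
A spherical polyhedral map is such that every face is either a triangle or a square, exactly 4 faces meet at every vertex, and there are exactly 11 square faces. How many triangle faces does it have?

8

Let x be the number of triangles; then F = 11 + x.
Edge–face incidences: 2E = 4·11 + 3·x = 44 + 3x.
Every vertex has degree 4, so 4V = 2E.
Euler: V − E + F = 2 ⇒ (2E)/4 − E + (11 + x) = 2.
Multiply by 8: 2·(2E) − 4·(2E) + 8·(11 + x) = 16, i.e. 88 + 8x − 2·(44 + 3x) = 16.
Collecting terms: 2x = 16, so x = 8.
Then 2E = 44 + 3·8 = 68, so E = 34, V = 2E/4 = 17, F = 11 + 8 = 19.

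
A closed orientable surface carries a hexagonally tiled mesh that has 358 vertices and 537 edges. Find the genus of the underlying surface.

1

Every face is a hexagon and each edge borders two faces, so 6F = 2·537, giving F = 179.
χ = V − E + F = 358 − 537 + 179 = 0.
For a closed orientable surface χ = 2 − 2g, so g = (2 − (0))/2 = 1.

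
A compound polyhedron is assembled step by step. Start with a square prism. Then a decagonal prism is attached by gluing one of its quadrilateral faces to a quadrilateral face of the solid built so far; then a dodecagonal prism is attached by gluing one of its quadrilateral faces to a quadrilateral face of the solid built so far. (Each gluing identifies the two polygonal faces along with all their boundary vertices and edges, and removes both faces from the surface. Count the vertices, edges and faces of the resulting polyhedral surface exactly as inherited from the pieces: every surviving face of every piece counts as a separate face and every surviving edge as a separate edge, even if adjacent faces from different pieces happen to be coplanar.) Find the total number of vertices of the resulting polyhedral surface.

A square prism: V=8, E=12, F=6.
Attach a decagonal prism (V=20, E=30, F=12) along a 4-gon: merge 4 vertices and 4 edges, delete both glued faces → V=24, E=38, F=16.
Attach a dodecagonal prism (V=24, E=36, F=14) along a 4-gon: merge 4 vertices and 4 edges, delete both glued faces → V=44, E=70, F=28.
Check: V − E + F = 44 − 70 + 28 = 2.

44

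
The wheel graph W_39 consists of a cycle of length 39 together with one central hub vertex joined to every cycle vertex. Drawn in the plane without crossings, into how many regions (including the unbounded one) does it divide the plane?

W_39 has V = 39 + 1 = 40 vertices and E = 2·39 = 78 edges.
By Euler's formula F = 2 − V + E = 2 − 40 + 78 = 40.

40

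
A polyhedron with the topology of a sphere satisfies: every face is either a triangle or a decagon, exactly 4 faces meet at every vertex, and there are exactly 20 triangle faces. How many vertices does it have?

Let x be the number of decagons; then F = 20 + x.
Edge–face incidences: 2E = 3·20 + 10·x = 60 + 10x.
Every vertex has degree 4, so 4V = 2E.
Euler: V − E + F = 2 ⇒ (2E)/4 − E + (20 + x) = 2.
Multiply by 8: 2·(2E) − 4·(2E) + 8·(20 + x) = 16, i.e. 160 + 8x − 2·(60 + 10x) = 16.
Collecting terms: −12x + 40 = 16, so −12x = −24, so x = 2.
Then 2E = 60 + 10·2 = 80, so E = 40, V = 2E/4 = 20, F = 20 + 2 = 22.

20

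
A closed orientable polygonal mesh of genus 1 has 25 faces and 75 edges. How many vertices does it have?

50

For a closed orientable surface of genus 1, χ = 2 − 2·1 = 0.
V = 0 + E − F = 0 + 75 − 25 = 50.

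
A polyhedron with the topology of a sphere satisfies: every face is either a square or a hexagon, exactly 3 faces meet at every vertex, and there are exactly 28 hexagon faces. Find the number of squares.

6

Let x be the number of squares; then F = 28 + x.
Edge–face incidences: 2E = 6·28 + 4·x = 168 + 4x.
Every vertex has degree 3, so 3V = 2E.
Euler: V − E + F = 2 ⇒ (2E)/3 − E + (28 + x) = 2.
Multiply by 6: 2·(2E) − 3·(2E) + 6·(28 + x) = 12, i.e. 168 + 6x − (168 + 4x) = 12.
Collecting terms: 2x = 12, so x = 6.
Then 2E = 168 + 4·6 = 192, so E = 96, V = 2E/3 = 64, F = 28 + 6 = 34.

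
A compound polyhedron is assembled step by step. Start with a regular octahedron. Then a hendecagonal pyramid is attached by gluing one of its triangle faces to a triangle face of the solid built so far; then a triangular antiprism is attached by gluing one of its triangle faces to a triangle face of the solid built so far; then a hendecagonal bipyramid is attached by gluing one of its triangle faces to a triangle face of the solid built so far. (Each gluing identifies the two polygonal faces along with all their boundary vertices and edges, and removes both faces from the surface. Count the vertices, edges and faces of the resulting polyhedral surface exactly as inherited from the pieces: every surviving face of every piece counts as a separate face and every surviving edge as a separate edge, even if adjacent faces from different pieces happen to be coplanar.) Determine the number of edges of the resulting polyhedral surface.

A regular octahedron: V=6, E=12, F=8.
Attach a hendecagonal pyramid (V=12, E=22, F=12) along a 3-gon: merge 3 vertices and 3 edges, delete both glued faces → V=15, E=31, F=18.
Attach a triangular antiprism (V=6, E=12, F=8) along a 3-gon: merge 3 vertices and 3 edges, delete both glued faces → V=18, E=40, F=24.
Attach a hendecagonal bipyramid (V=13, E=33, F=22) along a 3-gon: merge 3 vertices and 3 edges, delete both glued faces → V=28, E=70, F=44.
Check: V − E + F = 28 − 70 + 44 = 2.

70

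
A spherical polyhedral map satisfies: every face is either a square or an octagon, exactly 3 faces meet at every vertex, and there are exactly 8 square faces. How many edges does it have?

Let x be the number of octagons; then F = 8 + x.
Edge–face incidences: 2E = 4·8 + 8·x = 32 + 8x.
Every vertex has degree 3, so 3V = 2E.
Euler: V − E + F = 2 ⇒ (2E)/3 − E + (8 + x) = 2.
Multiply by 6: 2·(2E) − 3·(2E) + 6·(8 + x) = 12, i.e. 48 + 6x − (32 + 8x) = 12.
Collecting terms: −2x + 16 = 12, so −2x = −4, so x = 2.
Then 2E = 32 + 8·2 = 48, so E = 24, V = 2E/3 = 16, F = 8 + 2 = 10.

24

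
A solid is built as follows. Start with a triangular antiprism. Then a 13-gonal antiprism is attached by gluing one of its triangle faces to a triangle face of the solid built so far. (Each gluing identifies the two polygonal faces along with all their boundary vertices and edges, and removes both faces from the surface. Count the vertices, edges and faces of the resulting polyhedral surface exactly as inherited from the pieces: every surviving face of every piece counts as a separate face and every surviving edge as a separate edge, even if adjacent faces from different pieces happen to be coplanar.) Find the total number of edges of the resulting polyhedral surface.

A triangular antiprism: V=6, E=12, F=8.
Attach a 13-gonal antiprism (V=26, E=52, F=28) along a 3-gon: merge 3 vertices and 3 edges, delete both glued faces → V=29, E=61, F=34.
Check: V − E + F = 29 − 61 + 34 = 2.

61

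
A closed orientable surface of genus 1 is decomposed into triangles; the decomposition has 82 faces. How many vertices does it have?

41

χ = 2 − 2·1 = 0, and every face is a triangle so 3F = 2E.
E = 3·82/2 = 123. Then V = 0 + E − F = 0 + 123 − 82 = 41.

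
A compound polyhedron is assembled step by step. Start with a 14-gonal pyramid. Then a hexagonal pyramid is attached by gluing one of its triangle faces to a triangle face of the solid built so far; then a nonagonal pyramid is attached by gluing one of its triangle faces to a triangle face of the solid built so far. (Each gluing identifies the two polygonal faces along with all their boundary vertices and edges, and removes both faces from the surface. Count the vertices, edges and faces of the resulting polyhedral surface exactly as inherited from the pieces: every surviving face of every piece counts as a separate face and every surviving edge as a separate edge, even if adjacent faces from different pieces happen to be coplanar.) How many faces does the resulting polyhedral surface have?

28

A 14-gonal pyramid: V=15, E=28, F=15.
Attach a hexagonal pyramid (V=7, E=12, F=7) along a 3-gon: merge 3 vertices and 3 edges, delete both glued faces → V=19, E=37, F=20.
Attach a nonagonal pyramid (V=10, E=18, F=10) along a 3-gon: merge 3 vertices and 3 edges, delete both glued faces → V=26, E=52, F=28.
Check: V − E + F = 26 − 52 + 28 = 2.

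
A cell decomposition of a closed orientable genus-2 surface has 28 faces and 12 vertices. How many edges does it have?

For a closed orientable surface of genus 2, χ = 2 − 2·2 = -2.
E = V + F − (-2) = 12 + 28 − (-2) = 42.

42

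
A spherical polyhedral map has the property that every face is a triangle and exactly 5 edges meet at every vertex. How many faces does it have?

Each face has 3 edges and each edge borders two faces, so 2E = 3F.
Each vertex has degree 5, so 5V = 2E and hence V = 3F/5.
Euler: V − E + F = 2 ⇒ (3F/5) − (3F/2) + F = 2.
Multiply by 10: (6 − 15 + 10)F = 20, i.e. 1F = 20.
So F = 20, E = 3·20/2 = 30, V = 3·20/5 = 12.

20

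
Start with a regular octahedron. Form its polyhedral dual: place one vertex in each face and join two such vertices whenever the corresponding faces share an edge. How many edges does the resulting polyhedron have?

The base solid has V = 6, E = 12, F = 8.
The dual swaps V and F and preserves E: V′ = F = 8, E′ = E = 12, F′ = V = 6.

12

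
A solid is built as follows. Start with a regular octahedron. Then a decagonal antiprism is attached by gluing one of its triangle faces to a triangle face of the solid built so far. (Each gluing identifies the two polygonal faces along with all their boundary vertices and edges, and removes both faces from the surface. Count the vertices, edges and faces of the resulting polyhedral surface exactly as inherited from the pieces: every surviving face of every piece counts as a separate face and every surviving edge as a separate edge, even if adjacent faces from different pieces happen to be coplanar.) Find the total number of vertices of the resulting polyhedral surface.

23

A regular octahedron: V=6, E=12, F=8.
Attach a decagonal antiprism (V=20, E=40, F=22) along a 3-gon: merge 3 vertices and 3 edges, delete both glued faces → V=23, E=49, F=28.
Check: V − E + F = 23 − 49 + 28 = 2.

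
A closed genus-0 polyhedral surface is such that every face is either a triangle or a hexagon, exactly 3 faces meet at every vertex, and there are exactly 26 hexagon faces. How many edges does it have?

84

Let x be the number of triangles; then F = 26 + x.
Edge–face incidences: 2E = 6·26 + 3·x = 156 + 3x.
Every vertex has degree 3, so 3V = 2E.
Euler: V − E + F = 2 ⇒ (2E)/3 − E + (26 + x) = 2.
Multiply by 6: 2·(2E) − 3·(2E) + 6·(26 + x) = 12, i.e. 156 + 6x − (156 + 3x) = 12.
Collecting terms: 3x = 12, so x = 4.
Then 2E = 156 + 3·4 = 168, so E = 84, V = 2E/3 = 56, F = 26 + 4 = 30.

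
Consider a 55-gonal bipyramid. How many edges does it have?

165

A bipyramid over an n-gon has 2n triangular faces and n + 2 vertices: V = 55 + 2 = 57, E = 3·55 = 165, F = 2·55 = 110.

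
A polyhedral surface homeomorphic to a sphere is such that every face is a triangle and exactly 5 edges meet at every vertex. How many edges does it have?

30

Each face has 3 edges and each edge borders two faces, so 2E = 3F.
Each vertex has degree 5, so 5V = 2E and hence V = 3F/5.
Euler: V − E + F = 2 ⇒ (3F/5) − (3F/2) + F = 2.
Multiply by 10: (6 − 15 + 10)F = 20, i.e. 1F = 20.
So F = 20, E = 3·20/2 = 30, V = 3·20/5 = 12.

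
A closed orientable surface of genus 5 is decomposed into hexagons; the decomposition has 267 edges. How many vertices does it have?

χ = 2 − 2·5 = -8, and every face is a hexagon so 6F = 2E.
F = 2E/6 = 89. Then V = -8 + E − F = -8 + 267 − 89 = 170.

170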